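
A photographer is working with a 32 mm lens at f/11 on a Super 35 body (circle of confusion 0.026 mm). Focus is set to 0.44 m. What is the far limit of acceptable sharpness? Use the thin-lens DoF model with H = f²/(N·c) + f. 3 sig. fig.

497 mm

Hyperfocal distance H = f²/(N·c) + f = 32²/(11 × 0.026) + 32 = 1024/0.286 + 32 ≈ 3612.4 mm ≈ 3.612 m.
Far limit Df = s·(H − f)/(H − s) = 440 × (3612.4 − 32) / (3612.4 − 440) = 440 × 3580.4 / 3172.4 ≈ 496.59 mm.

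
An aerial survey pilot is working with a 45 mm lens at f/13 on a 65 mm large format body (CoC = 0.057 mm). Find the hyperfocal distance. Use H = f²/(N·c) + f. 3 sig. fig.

2.78 m

Hyperfocal distance H = f²/(N·c) + f = 45²/(13 × 0.057) + 45 = 2025/0.741 + 45 ≈ 2777.8 mm ≈ 2.78 m.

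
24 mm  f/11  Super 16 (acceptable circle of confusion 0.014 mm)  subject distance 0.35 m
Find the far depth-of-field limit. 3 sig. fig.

383 mm

Hyperfocal distance H = f²/(N·c) + f = 24²/(11 × 0.014) + 24 = 576/0.154 + 24 ≈ 3764.3 mm ≈ 3.764 m.
Far limit Df = s·(H − f)/(H − s) = 350 × (3764.3 − 24) / (3764.3 − 350) = 350 × 3740.3 / 3414.3 ≈ 383.42 mm.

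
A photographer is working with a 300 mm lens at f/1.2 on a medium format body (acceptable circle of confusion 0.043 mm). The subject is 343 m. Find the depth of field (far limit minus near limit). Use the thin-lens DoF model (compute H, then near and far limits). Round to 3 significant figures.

140 m

Hyperfocal distance H = f²/(N·c) + f = 300²/(1.2 × 0.043) + 300 = 90000/0.0516 + 300 ≈ 1744486.0 mm ≈ 1744 m.
Near limit Dn = s·(H − f)/(H + s − 2f) = 343000 × (1744486.0 − 300) / (1744486.0 + 343000 − 2 × 300) = 343000 × 1744186.0 / 2086886.0 ≈ 286674 mm.
Far limit Df = s·(H − f)/(H − s) = 343000 × (1744486.0 − 300) / (1744486.0 − 343000) = 343000 × 1744186.0 / 1401486.0 ≈ 426872 mm.
Depth of field = Df − Dn = 426872 − 286674 ≈ 140198 mm ≈ 140 m.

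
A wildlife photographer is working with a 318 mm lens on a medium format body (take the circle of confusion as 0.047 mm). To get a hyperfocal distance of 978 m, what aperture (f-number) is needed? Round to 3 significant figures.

f/2.20

Rearrange H = f²/(N·c) + f for N: N = f² / ((H − f)·c).
N = 318² / ((978000 − 318) × 0.047) = 101124 / 45951 ≈ 2.20.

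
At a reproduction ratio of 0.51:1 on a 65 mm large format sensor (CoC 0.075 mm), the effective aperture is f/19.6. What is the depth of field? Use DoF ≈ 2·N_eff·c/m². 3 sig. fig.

At magnification m, DoF ≈ 2·N_eff·c/m² = 2 × 19.6 × 0.075 / 0.51² = 2.94 / 0.2601 ≈ 11.3 mm.

11.3 mm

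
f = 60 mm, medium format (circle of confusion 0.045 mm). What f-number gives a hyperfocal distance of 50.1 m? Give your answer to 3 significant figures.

Rearrange H = f²/(N·c) + f for N: N = f² / ((H − f)·c).
N = 60² / ((50100 − 60) × 0.045) = 3600 / 2252 ≈ 1.60.

f/1.60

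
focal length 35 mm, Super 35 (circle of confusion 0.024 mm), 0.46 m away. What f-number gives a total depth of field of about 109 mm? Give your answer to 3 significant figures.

f/14

Write h = H − f = f²/(N·c). The thin-lens limits are Dn = s·h/(h + (s−f)) and Df = s·h/(h − (s−f)), so DoF = Df − Dn = 2·s·(s−f)·h / (h² − (s−f)²).
That is a quadratic in h: DoF·h² − 2·s·(s−f)·h − DoF·(s−f)² = 0 ⇒ h = (s−f)·(s + √(s² + DoF²)) / DoF = 425 × (460 + √(460² + 109²)) / 109 = 425 × (460 + 472.738) / 109 ≈ 3636.8 mm.
Then N = f²/(c·h) = 35² / (0.024 × 3636.8) = 1225 / 87.284 ≈ 14.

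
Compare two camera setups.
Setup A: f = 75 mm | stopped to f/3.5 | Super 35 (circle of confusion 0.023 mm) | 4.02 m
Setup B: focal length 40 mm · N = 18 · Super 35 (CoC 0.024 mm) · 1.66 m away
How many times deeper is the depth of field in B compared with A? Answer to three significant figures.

3.94

Setup A: H = 75²/(3.5×0.023) + 75 ≈ 69950.8 mm; DoF = Df − Dn = 4260.54 − 3805.17 ≈ 455.37 mm.
Setup B: H = 40²/(18×0.024) + 40 ≈ 3743.7 mm; DoF = Df − Dn = 2950.6 − 1154.9 ≈ 1795.7 mm.
Ratio = 1795.7 / 455.37 ≈ 3.94.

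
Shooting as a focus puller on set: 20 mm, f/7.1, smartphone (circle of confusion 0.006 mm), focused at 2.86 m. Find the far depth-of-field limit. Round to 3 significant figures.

Hyperfocal distance H = f²/(N·c) + f = 20²/(7.1 × 0.006) + 20 = 400/0.0426 + 20 ≈ 9409.7 mm ≈ 9.410 m.
Far limit Df = s·(H − f)/(H − s) = 2860 × (9409.7 − 20) / (9409.7 − 2860) = 2860 × 9389.7 / 6549.7 ≈ 4100.1 mm ≈ 4.10 m.

4.10 m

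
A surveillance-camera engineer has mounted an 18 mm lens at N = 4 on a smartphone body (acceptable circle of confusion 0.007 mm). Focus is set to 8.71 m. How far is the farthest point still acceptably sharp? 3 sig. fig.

35.0 m

Hyperfocal distance H = f²/(N·c) + f = 18²/(4 × 0.007) + 18 = 324/0.028 + 18 ≈ 11589.4 mm ≈ 11.59 m.
Far limit Df = s·(H − f)/(H − s) = 8710 × (11589.4 − 18) / (11589.4 − 8710) = 8710 × 11571.4 / 2879.4 ≈ 35002 mm ≈ 35.0 m.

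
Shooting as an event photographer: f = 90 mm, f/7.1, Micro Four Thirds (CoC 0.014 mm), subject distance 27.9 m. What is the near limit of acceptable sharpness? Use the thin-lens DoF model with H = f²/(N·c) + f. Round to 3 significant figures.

20.8 m

Hyperfocal distance H = f²/(N·c) + f = 90²/(7.1 × 0.014) + 90 = 8100/0.0994 + 90 ≈ 81578.9 mm ≈ 81.58 m.
Near limit Dn = s·(H − f)/(H + s − 2f) = 27900 × (81578.9 − 90) / (81578.9 + 27900 − 2 × 90) = 27900 × 81488.9 / 109298.9 ≈ 20801 mm ≈ 20.8 m.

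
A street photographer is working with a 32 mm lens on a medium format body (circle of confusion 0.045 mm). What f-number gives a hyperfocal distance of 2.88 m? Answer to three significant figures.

f/7.99

Rearrange H = f²/(N·c) + f for N: N = f² / ((H − f)·c).
N = 32² / ((2880 − 32) × 0.045) = 1024 / 128.2 ≈ 7.99.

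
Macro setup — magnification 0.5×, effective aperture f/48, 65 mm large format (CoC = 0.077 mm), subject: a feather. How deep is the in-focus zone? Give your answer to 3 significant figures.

At magnification m, DoF ≈ 2·N_eff·c/m² = 2 × 48 × 0.077 / 0.5² = 7.392 / 0.25 ≈ 29.6 mm.

29.6 mm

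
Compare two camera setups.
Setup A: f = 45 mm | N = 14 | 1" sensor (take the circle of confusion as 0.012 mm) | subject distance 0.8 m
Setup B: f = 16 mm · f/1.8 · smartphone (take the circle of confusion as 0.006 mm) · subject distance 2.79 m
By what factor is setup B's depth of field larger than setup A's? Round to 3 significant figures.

6.58

Setup A: H = 45²/(14×0.012) + 45 ≈ 12098.6 mm; DoF = Df − Dn = 853.46 − 752.84 ≈ 100.62 mm.
Setup B: H = 16²/(1.8×0.006) + 16 ≈ 23719.7 mm; DoF = Df − Dn = 3159.78 − 2497.70 ≈ 662.08 mm.
Ratio = 662.08 / 100.62 ≈ 6.58.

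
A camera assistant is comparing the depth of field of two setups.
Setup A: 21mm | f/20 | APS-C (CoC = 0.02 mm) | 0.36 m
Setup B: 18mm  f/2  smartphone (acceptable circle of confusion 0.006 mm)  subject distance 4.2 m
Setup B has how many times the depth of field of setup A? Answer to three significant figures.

5.45

Setup A: H = 21²/(20×0.02) + 21 ≈ 1123.5 mm; DoF = Df − Dn = 519.84 − 275.34 ≈ 244.50 mm.
Setup B: H = 18²/(2×0.006) + 18 ≈ 27018.0 mm; DoF = Df − Dn = 4969.8 − 3636.7 ≈ 1333.1 mm.
Ratio = 1333.1 / 244.50 ≈ 5.45.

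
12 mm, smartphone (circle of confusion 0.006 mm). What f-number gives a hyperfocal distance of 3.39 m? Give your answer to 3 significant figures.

Rearrange H = f²/(N·c) + f for N: N = f² / ((H − f)·c).
N = 12² / ((3390 − 12) × 0.006) = 144 / 20.27 ≈ 7.10.

f/7.10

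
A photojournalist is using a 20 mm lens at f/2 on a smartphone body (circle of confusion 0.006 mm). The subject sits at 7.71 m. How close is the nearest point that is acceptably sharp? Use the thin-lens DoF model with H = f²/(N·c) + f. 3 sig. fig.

Hyperfocal distance H = f²/(N·c) + f = 20²/(2 × 0.006) + 20 = 400/0.012 + 20 ≈ 33353.3 mm ≈ 33.35 m.
Near limit Dn = s·(H − f)/(H + s − 2f) = 7710 × (33353.3 − 20) / (33353.3 + 7710 − 2 × 20) = 7710 × 33333.3 / 41023.3 ≈ 6264.7 mm ≈ 6.26 m.

6.26 m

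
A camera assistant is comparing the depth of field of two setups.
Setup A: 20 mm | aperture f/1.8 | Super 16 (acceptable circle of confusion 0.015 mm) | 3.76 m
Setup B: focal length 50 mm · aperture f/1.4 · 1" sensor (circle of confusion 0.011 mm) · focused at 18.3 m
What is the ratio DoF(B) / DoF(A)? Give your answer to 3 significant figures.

Setup A: H = 20²/(1.8×0.015) + 20 ≈ 14834.8 mm; DoF = Df − Dn = 5029.8 − 3002.1 ≈ 2027.7 mm.
Setup B: H = 50²/(1.4×0.011) + 50 ≈ 162387.7 mm; DoF = Df − Dn = 20617.9 − 16450.6 ≈ 4167.3 mm.
Ratio = 4167.3 / 2027.7 ≈ 2.06.

2.06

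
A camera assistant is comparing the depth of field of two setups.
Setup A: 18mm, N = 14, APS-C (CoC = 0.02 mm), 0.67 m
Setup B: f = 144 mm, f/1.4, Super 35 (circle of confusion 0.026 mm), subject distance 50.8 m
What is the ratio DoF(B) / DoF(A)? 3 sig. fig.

Setup A: H = 18²/(14×0.02) + 18 ≈ 1175.1 mm; DoF = Df − Dn = 1534.8 − 428.5 ≈ 1106.3 mm.
Setup B: H = 144²/(1.4×0.026) + 144 ≈ 569814.3 mm; DoF = Df − Dn = 55758.1 − 46651.7 ≈ 9106.4 mm.
Ratio = 9106.4 / 1106.3 ≈ 8.23.

8.23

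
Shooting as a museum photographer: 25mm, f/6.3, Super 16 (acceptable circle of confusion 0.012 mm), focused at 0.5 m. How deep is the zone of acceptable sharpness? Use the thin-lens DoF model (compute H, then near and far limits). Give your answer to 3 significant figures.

Hyperfocal distance H = f²/(N·c) + f = 25²/(6.3 × 0.012) + 25 = 625/0.0756 + 25 ≈ 8292.2 mm ≈ 8.292 m.
Near limit Dn = s·(H − f)/(H + s − 2f) = 500 × (8292.2 − 25) / (8292.2 + 500 − 2 × 25) = 500 × 8267.2 / 8742.2 ≈ 472.833 mm.
Far limit Df = s·(H − f)/(H − s) = 500 × (8292.2 − 25) / (8292.2 − 500) = 500 × 8267.2 / 7792.2 ≈ 530.479 mm.
Depth of field = Df − Dn = 530.479 − 472.833 ≈ 57.646 mm.

57.6 mm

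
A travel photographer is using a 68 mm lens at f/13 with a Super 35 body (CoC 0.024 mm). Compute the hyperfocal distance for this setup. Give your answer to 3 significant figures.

14.9 m

Hyperfocal distance H = f²/(N·c) + f = 68²/(13 × 0.024) + 68 = 4624/0.312 + 68 ≈ 14888.5 mm ≈ 14.9 m.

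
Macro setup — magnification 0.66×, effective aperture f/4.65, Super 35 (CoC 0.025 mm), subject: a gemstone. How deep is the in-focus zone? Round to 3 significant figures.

0.534 mm

At magnification m, DoF ≈ 2·N_eff·c/m² = 2 × 4.65 × 0.025 / 0.66² = 0.2325 / 0.4356 ≈ 0.534 mm.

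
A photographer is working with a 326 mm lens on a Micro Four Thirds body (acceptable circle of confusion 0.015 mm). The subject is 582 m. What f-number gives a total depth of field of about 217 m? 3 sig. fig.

Write h = H − f = f²/(N·c). The thin-lens limits are Dn = s·h/(h + (s−f)) and Df = s·h/(h − (s−f)), so DoF = Df − Dn = 2·s·(s−f)·h / (h² − (s−f)²).
That is a quadratic in h: DoF·h² − 2·s·(s−f)·h − DoF·(s−f)² = 0 ⇒ h = (s−f)·(s + √(s² + DoF²)) / DoF = 581674 × (582000 + √(582000² + 217000²)) / 217000 = 581674 × (582000 + 621138) / 217000 ≈ 3225043 mm.
Then N = f²/(c·h) = 326² / (0.015 × 3225043) = 106276 / 48376 ≈ 2.20.

f/2.20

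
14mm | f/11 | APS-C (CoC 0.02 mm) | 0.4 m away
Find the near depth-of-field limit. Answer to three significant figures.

279 mm

Hyperfocal distance H = f²/(N·c) + f = 14²/(11 × 0.02) + 14 = 196/0.22 + 14 ≈ 904.9 mm ≈ 0.905 m.
Near limit Dn = s·(H − f)/(H + s − 2f) = 400 × (904.9 − 14) / (904.9 + 400 − 2 × 14) = 400 × 890.9 / 1276.9 ≈ 279.08 mm.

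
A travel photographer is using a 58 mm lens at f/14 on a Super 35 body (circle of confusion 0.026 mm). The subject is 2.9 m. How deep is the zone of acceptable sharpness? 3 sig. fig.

Hyperfocal distance H = f²/(N·c) + f = 58²/(14 × 0.026) + 58 = 3364/0.364 + 58 ≈ 9299.8 mm ≈ 9.300 m.
Near limit Dn = s·(H − f)/(H + s − 2f) = 2900 × (9299.8 − 58) / (9299.8 + 2900 − 2 × 58) = 2900 × 9241.8 / 12083.8 ≈ 2217.9 mm.
Far limit Df = s·(H − f)/(H − s) = 2900 × (9299.8 − 58) / (9299.8 − 2900) = 2900 × 9241.8 / 6399.8 ≈ 4187.8 mm.
Depth of field = Df − Dn = 4187.8 − 2217.9 ≈ 1969.9 mm ≈ 1.97 m.

1.97 m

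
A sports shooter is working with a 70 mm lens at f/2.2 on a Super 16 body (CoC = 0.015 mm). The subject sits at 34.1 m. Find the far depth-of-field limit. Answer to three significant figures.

Hyperfocal distance H = f²/(N·c) + f = 70²/(2.2 × 0.015) + 70 = 4900/0.033 + 70 ≈ 148554.8 mm ≈ 148.6 m.
Far limit Df = s·(H − f)/(H − s) = 34100 × (148554.8 − 70) / (148554.8 − 34100) = 34100 × 148484.8 / 114454.8 ≈ 44239 mm ≈ 44.2 m.

44.2 m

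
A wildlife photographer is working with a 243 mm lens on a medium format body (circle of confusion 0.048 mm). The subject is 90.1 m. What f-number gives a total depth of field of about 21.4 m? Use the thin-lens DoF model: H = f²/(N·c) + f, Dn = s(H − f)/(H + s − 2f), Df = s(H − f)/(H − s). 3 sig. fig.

Write h = H − f = f²/(N·c). The thin-lens limits are Dn = s·h/(h + (s−f)) and Df = s·h/(h − (s−f)), so DoF = Df − Dn = 2·s·(s−f)·h / (h² − (s−f)²).
That is a quadratic in h: DoF·h² − 2·s·(s−f)·h − DoF·(s−f)² = 0 ⇒ h = (s−f)·(s + √(s² + DoF²)) / DoF = 89857 × (90100 + √(90100² + 21400²)) / 21400 = 89857 × (90100 + 92606.5) / 21400 ≈ 767171 mm.
Then N = f²/(c·h) = 243² / (0.048 × 767171) = 59049 / 36824 ≈ 1.60.

f/1.60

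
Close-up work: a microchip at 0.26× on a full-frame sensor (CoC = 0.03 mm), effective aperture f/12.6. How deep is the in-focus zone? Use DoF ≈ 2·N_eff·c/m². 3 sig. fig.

At magnification m, DoF ≈ 2·N_eff·c/m² = 2 × 12.6 × 0.03 / 0.26² = 0.756 / 0.0676 ≈ 11.2 mm.

11.2 mm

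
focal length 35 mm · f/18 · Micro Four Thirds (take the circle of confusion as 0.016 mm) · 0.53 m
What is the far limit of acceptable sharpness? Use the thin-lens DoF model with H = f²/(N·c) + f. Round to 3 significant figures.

Hyperfocal distance H = f²/(N·c) + f = 35²/(18 × 0.016) + 35 = 1225/0.288 + 35 ≈ 4288.5 mm ≈ 4.288 m.
Far limit Df = s·(H − f)/(H − s) = 530 × (4288.5 − 35) / (4288.5 − 530) = 530 × 4253.5 / 3758.5 ≈ 599.80 mm ≈ 0.600 m.

0.600 m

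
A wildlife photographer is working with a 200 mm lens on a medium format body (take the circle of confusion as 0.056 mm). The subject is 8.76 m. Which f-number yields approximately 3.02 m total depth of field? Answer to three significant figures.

f/14

Write h = H − f = f²/(N·c). The thin-lens limits are Dn = s·h/(h + (s−f)) and Df = s·h/(h − (s−f)), so DoF = Df − Dn = 2·s·(s−f)·h / (h² − (s−f)²).
That is a quadratic in h: DoF·h² − 2·s·(s−f)·h − DoF·(s−f)² = 0 ⇒ h = (s−f)·(s + √(s² + DoF²)) / DoF = 8560 × (8760 + √(8760² + 3020²)) / 3020 = 8560 × (8760 + 9265.96) / 3020 ≈ 51093 mm.
Then N = f²/(c·h) = 200² / (0.056 × 51093) = 40000 / 2861.2 ≈ 14.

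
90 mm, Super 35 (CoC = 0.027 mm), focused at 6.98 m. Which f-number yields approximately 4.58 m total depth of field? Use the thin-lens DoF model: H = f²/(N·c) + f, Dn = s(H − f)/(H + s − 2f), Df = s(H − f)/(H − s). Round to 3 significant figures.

f/13

Write h = H − f = f²/(N·c). The thin-lens limits are Dn = s·h/(h + (s−f)) and Df = s·h/(h − (s−f)), so DoF = Df − Dn = 2·s·(s−f)·h / (h² − (s−f)²).
That is a quadratic in h: DoF·h² − 2·s·(s−f)·h − DoF·(s−f)² = 0 ⇒ h = (s−f)·(s + √(s² + DoF²)) / DoF = 6890 × (6980 + √(6980² + 4580²)) / 4580 = 6890 × (6980 + 8348.46) / 4580 ≈ 23060 mm.
Then N = f²/(c·h) = 90² / (0.027 × 23060) = 8100 / 622.61 ≈ 13.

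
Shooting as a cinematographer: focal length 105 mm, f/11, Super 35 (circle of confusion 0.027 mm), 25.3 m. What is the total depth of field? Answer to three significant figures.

63.7 m

Hyperfocal distance H = f²/(N·c) + f = 105²/(11 × 0.027) + 105 = 11025/0.297 + 105 ≈ 37226.2 mm ≈ 37.23 m.
Near limit Dn = s·(H − f)/(H + s − 2f) = 25300 × (37226.2 − 105) / (37226.2 + 25300 − 2 × 105) = 25300 × 37121.2 / 62316.2 ≈ 15071 mm.
Far limit Df = s·(H − f)/(H − s) = 25300 × (37226.2 − 105) / (37226.2 − 25300) = 25300 × 37121.2 / 11926.2 ≈ 78748 mm.
Depth of field = Df − Dn = 78748 − 15071 ≈ 63677 mm ≈ 63.7 m.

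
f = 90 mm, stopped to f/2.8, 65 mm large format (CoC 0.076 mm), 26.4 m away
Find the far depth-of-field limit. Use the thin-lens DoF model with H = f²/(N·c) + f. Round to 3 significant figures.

85.5 m

Hyperfocal distance H = f²/(N·c) + f = 90²/(2.8 × 0.076) + 90 = 8100/0.2128 + 90 ≈ 38153.9 mm ≈ 38.15 m.
Far limit Df = s·(H − f)/(H − s) = 26400 × (38153.9 − 90) / (38153.9 − 26400) = 26400 × 38063.9 / 11753.9 ≈ 85494 mm ≈ 85.5 m.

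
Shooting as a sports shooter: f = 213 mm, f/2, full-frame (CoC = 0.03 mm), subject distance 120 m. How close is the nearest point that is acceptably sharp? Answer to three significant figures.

104 m

Hyperfocal distance H = f²/(N·c) + f = 213²/(2 × 0.03) + 213 = 45369/0.06 + 213 ≈ 756363.0 mm ≈ 756.4 m.
Near limit Dn = s·(H − f)/(H + s − 2f) = 120000 × (756363.0 − 213) / (756363.0 + 120000 − 2 × 213) = 120000 × 756150.0 / 875937.0 ≈ 103590 mm ≈ 104 m.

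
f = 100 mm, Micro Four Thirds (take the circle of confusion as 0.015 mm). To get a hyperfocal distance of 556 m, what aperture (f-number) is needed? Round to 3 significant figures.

f/1.20

Rearrange H = f²/(N·c) + f for N: N = f² / ((H − f)·c).
N = 100² / ((556000 − 100) × 0.015) = 10000 / 8338 ≈ 1.20.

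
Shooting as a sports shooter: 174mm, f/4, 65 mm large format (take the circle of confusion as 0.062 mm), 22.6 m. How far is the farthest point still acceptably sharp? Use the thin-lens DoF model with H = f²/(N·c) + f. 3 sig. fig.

27.7 m

Hyperfocal distance H = f²/(N·c) + f = 174²/(4 × 0.062) + 174 = 30276/0.248 + 174 ≈ 122254.6 mm ≈ 122.3 m.
Far limit Df = s·(H − f)/(H − s) = 22600 × (122254.6 − 174) / (122254.6 − 22600) = 22600 × 122080.6 / 99654.6 ≈ 27686 mm ≈ 27.7 m.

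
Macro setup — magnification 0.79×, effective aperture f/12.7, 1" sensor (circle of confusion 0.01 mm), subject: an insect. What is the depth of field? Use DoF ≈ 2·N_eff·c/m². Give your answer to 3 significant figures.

0.407 mm

At magnification m, DoF ≈ 2·N_eff·c/m² = 2 × 12.7 × 0.01 / 0.79² = 0.254 / 0.6241 ≈ 0.407 mm.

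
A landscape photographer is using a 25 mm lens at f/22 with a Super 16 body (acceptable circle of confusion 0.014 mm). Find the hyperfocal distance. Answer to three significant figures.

Hyperfocal distance H = f²/(N·c) + f = 25²/(22 × 0.014) + 25 = 625/0.308 + 25 ≈ 2054.2 mm ≈ 2.05 m.

2.05 m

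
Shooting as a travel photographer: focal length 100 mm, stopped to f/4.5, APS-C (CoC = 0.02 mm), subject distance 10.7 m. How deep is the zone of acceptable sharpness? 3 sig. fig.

Hyperfocal distance H = f²/(N·c) + f = 100²/(4.5 × 0.02) + 100 = 10000/0.09 + 100 ≈ 111211.1 mm ≈ 111.2 m.
Near limit Dn = s·(H − f)/(H + s − 2f) = 10700 × (111211.1 − 100) / (111211.1 + 10700 − 2 × 100) = 10700 × 111111.1 / 121711.1 ≈ 9768.1 mm.
Far limit Df = s·(H − f)/(H − s) = 10700 × (111211.1 − 100) / (111211.1 − 10700) = 10700 × 111111.1 / 100511.1 ≈ 11828.4 mm.
Depth of field = Df − Dn = 11828.4 − 9768.1 ≈ 2060.3 mm ≈ 2.06 m.

2.06 m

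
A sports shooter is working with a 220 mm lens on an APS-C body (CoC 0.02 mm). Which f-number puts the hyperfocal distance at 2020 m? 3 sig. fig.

Rearrange H = f²/(N·c) + f for N: N = f² / ((H − f)·c).
N = 220² / ((2020000 − 220) × 0.02) = 48400 / 40396 ≈ 1.20.

f/1.20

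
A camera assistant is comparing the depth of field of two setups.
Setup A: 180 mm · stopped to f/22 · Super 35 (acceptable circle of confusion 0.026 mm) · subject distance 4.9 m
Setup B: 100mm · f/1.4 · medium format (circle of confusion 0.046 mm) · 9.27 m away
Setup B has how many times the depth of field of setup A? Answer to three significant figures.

Setup A: H = 180²/(22×0.026) + 180 ≈ 56823.4 mm; DoF = Df − Dn = 5345.43 − 4523.10 ≈ 822.33 mm.
Setup B: H = 100²/(1.4×0.046) + 100 ≈ 155379.5 mm; DoF = Df − Dn = 9851.8 − 8753.1 ≈ 1098.7 mm.
Ratio = 1098.7 / 822.33 ≈ 1.34.

1.34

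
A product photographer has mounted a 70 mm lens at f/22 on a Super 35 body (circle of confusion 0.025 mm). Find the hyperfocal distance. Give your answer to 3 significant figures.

8.98 m

Hyperfocal distance H = f²/(N·c) + f = 70²/(22 × 0.025) + 70 = 4900/0.55 + 70 ≈ 8979.1 mm ≈ 8.98 m.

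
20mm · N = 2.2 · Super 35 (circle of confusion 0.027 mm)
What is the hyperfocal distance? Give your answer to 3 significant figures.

Hyperfocal distance H = f²/(N·c) + f = 20²/(2.2 × 0.027) + 20 = 400/0.0594 + 20 ≈ 6754.0 mm ≈ 6.75 m.

6.75 m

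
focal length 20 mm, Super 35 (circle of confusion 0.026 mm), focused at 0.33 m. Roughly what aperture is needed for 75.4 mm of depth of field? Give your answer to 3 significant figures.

Write h = H − f = f²/(N·c). The thin-lens limits are Dn = s·h/(h + (s−f)) and Df = s·h/(h − (s−f)), so DoF = Df − Dn = 2·s·(s−f)·h / (h² − (s−f)²).
That is a quadratic in h: DoF·h² − 2·s·(s−f)·h − DoF·(s−f)² = 0 ⇒ h = (s−f)·(s + √(s² + DoF²)) / DoF = 310 × (330 + √(330² + 75.4²)) / 75.4 = 310 × (330 + 338.504) / 75.4 ≈ 2748.5 mm.
Then N = f²/(c·h) = 20² / (0.026 × 2748.5) = 400 / 71.461 ≈ 5.60.

f/5.60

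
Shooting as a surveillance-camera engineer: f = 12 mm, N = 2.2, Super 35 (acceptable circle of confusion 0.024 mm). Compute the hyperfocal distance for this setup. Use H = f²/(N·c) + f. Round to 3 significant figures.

2.74 m

Hyperfocal distance H = f²/(N·c) + f = 12²/(2.2 × 0.024) + 12 = 144/0.0528 + 12 ≈ 2739.3 mm ≈ 2.74 m.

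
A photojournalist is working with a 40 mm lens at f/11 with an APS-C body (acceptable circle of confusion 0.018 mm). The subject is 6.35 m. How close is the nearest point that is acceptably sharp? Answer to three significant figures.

3.57 m

Hyperfocal distance H = f²/(N·c) + f = 40²/(11 × 0.018) + 40 = 1600/0.198 + 40 ≈ 8120.8 mm ≈ 8.121 m.
Near limit Dn = s·(H − f)/(H + s − 2f) = 6350 × (8120.8 − 40) / (8120.8 + 6350 − 2 × 40) = 6350 × 8080.8 / 14390.8 ≈ 3565.7 mm ≈ 3.57 m.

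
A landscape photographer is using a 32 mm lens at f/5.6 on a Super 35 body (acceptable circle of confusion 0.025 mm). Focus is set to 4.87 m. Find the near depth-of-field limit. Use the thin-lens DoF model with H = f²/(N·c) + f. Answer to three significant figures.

2.93 m

Hyperfocal distance H = f²/(N·c) + f = 32²/(5.6 × 0.025) + 32 = 1024/0.14 + 32 ≈ 7346.3 mm ≈ 7.346 m.
Near limit Dn = s·(H − f)/(H + s − 2f) = 4870 × (7346.3 − 32) / (7346.3 + 4870 − 2 × 32) = 4870 × 7314.3 / 12152.3 ≈ 2931.2 mm ≈ 2.93 m.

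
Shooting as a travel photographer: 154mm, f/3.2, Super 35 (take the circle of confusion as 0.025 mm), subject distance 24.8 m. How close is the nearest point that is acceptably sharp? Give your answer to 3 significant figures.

22.9 m

Hyperfocal distance H = f²/(N·c) + f = 154²/(3.2 × 0.025) + 154 = 23716/0.08 + 154 ≈ 296604.0 mm ≈ 296.6 m.
Near limit Dn = s·(H − f)/(H + s − 2f) = 24800 × (296604.0 − 154) / (296604.0 + 24800 − 2 × 154) = 24800 × 296450.0 / 321096.0 ≈ 22896 mm ≈ 22.9 m.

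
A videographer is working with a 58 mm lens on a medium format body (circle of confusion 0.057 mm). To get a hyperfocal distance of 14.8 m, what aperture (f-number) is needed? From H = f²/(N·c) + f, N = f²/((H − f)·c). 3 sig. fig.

f/4

Rearrange H = f²/(N·c) + f for N: N = f² / ((H − f)·c).
N = 58² / ((14800 − 58) × 0.057) = 3364 / 840.3 ≈ 4.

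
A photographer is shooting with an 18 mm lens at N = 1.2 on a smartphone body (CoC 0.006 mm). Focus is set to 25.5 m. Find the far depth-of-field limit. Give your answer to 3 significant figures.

58.8 m

Hyperfocal distance H = f²/(N·c) + f = 18²/(1.2 × 0.006) + 18 = 324/0.0072 + 18 ≈ 45018.0 mm ≈ 45.02 m.
Far limit Df = s·(H − f)/(H − s) = 25500 × (45018.0 − 18) / (45018.0 − 25500) = 25500 × 45000.0 / 19518.0 ≈ 58792 mm ≈ 58.8 m.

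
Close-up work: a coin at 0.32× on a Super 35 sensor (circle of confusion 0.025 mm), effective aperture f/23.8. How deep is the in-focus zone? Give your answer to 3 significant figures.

11.6 mm

At magnification m, DoF ≈ 2·N_eff·c/m² = 2 × 23.8 × 0.025 / 0.32² = 1.19 / 0.1024 ≈ 11.6 mm.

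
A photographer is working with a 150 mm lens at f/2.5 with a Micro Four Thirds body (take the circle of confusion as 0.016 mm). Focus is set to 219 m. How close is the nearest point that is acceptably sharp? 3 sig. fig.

158 m

Hyperfocal distance H = f²/(N·c) + f = 150²/(2.5 × 0.016) + 150 = 22500/0.04 + 150 ≈ 562650.0 mm ≈ 562.6 m.
Near limit Dn = s·(H − f)/(H + s − 2f) = 219000 × (562650.0 − 150) / (562650.0 + 219000 − 2 × 150) = 219000 × 562500.0 / 781350.0 ≈ 157660 mm ≈ 158 m.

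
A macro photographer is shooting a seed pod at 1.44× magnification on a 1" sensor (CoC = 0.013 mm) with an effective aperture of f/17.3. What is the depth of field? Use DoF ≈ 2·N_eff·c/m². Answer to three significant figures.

0.217 mm

At magnification m, DoF ≈ 2·N_eff·c/m² = 2 × 17.3 × 0.013 / 1.44² = 0.4498 / 2.074 ≈ 0.217 mm.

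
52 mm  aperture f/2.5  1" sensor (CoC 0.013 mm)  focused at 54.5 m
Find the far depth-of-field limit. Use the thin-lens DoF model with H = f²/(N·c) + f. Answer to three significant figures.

Hyperfocal distance H = f²/(N·c) + f = 52²/(2.5 × 0.013) + 52 = 2704/0.0325 + 52 ≈ 83252.0 mm ≈ 83.25 m.
Far limit Df = s·(H − f)/(H − s) = 54500 × (83252.0 − 52) / (83252.0 − 54500) = 54500 × 83200.0 / 28752.0 ≈ 157707 mm ≈ 158 m.

158 m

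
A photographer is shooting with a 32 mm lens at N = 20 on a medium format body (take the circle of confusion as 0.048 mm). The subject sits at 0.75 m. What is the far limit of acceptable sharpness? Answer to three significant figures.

2.29 m

Hyperfocal distance H = f²/(N·c) + f = 32²/(20 × 0.048) + 32 = 1024/0.96 + 32 ≈ 1098.7 mm ≈ 1.099 m.
Far limit Df = s·(H − f)/(H − s) = 750 × (1098.7 − 32) / (1098.7 − 750) = 750 × 1066.7 / 348.7 ≈ 2294.5 mm ≈ 2.29 m.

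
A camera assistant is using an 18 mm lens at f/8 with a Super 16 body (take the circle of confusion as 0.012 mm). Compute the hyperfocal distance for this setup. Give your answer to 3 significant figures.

Hyperfocal distance H = f²/(N·c) + f = 18²/(8 × 0.012) + 18 = 324/0.096 + 18 ≈ 3393.0 mm ≈ 3.39 m.

3.39 m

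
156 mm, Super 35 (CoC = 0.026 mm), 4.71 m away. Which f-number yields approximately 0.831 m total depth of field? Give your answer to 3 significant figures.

Write h = H − f = f²/(N·c). The thin-lens limits are Dn = s·h/(h + (s−f)) and Df = s·h/(h − (s−f)), so DoF = Df − Dn = 2·s·(s−f)·h / (h² − (s−f)²).
That is a quadratic in h: DoF·h² − 2·s·(s−f)·h − DoF·(s−f)² = 0 ⇒ h = (s−f)·(s + √(s² + DoF²)) / DoF = 4554 × (4710 + √(4710² + 831²)) / 831 = 4554 × (4710 + 4782.75) / 831 ≈ 52022 mm.
Then N = f²/(c·h) = 156² / (0.026 × 52022) = 24336 / 1352.6 ≈ 18.

f/18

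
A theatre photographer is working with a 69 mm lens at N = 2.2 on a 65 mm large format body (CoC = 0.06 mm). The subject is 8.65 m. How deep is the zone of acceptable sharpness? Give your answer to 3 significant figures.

Hyperfocal distance H = f²/(N·c) + f = 69²/(2.2 × 0.06) + 69 = 4761/0.132 + 69 ≈ 36137.2 mm ≈ 36.14 m.
Near limit Dn = s·(H − f)/(H + s − 2f) = 8650 × (36137.2 − 69) / (36137.2 + 8650 − 2 × 69) = 8650 × 36068.2 / 44649.2 ≈ 6987.6 mm.
Far limit Df = s·(H − f)/(H − s) = 8650 × (36137.2 − 69) / (36137.2 − 8650) = 8650 × 36068.2 / 27487.2 ≈ 11350.4 mm.
Depth of field = Df − Dn = 11350.4 − 6987.6 ≈ 4362.8 mm ≈ 4.36 m.

4.36 m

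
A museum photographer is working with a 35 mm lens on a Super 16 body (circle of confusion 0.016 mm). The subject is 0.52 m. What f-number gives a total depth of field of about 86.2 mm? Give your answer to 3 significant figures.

Write h = H − f = f²/(N·c). The thin-lens limits are Dn = s·h/(h + (s−f)) and Df = s·h/(h − (s−f)), so DoF = Df − Dn = 2·s·(s−f)·h / (h² − (s−f)²).
That is a quadratic in h: DoF·h² − 2·s·(s−f)·h − DoF·(s−f)² = 0 ⇒ h = (s−f)·(s + √(s² + DoF²)) / DoF = 485 × (520 + √(520² + 86.2²)) / 86.2 = 485 × (520 + 527.096) / 86.2 ≈ 5891.4 mm.
Then N = f²/(c·h) = 35² / (0.016 × 5891.4) = 1225 / 94.263 ≈ 13.

f/13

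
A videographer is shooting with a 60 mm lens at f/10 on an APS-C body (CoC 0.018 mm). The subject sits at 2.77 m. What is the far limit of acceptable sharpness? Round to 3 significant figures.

Hyperfocal distance H = f²/(N·c) + f = 60²/(10 × 0.018) + 60 = 3600/0.18 + 60 ≈ 20060.0 mm ≈ 20.06 m.
Far limit Df = s·(H − f)/(H − s) = 2770 × (20060.0 − 60) / (20060.0 − 2770) = 2770 × 20000.0 / 17290.0 ≈ 3204.2 mm ≈ 3.20 m.

3.20 m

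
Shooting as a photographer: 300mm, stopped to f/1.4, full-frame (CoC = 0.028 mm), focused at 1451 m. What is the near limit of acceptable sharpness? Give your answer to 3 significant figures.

889 m

Hyperfocal distance H = f²/(N·c) + f = 300²/(1.4 × 0.028) + 300 = 90000/0.0392 + 300 ≈ 2296218.4 mm ≈ 2296 m.
Near limit Dn = s·(H − f)/(H + s − 2f) = 1451000 × (2296218.4 − 300) / (2296218.4 + 1451000 − 2 × 300) = 1451000 × 2295918.4 / 3746618.4 ≈ 889169 mm ≈ 889 m.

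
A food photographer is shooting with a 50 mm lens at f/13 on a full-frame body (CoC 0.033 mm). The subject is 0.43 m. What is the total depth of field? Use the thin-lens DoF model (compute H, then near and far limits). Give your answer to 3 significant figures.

56.3 mm

Hyperfocal distance H = f²/(N·c) + f = 50²/(13 × 0.033) + 50 = 2500/0.429 + 50 ≈ 5877.5 mm ≈ 5.878 m.
Near limit Dn = s·(H − f)/(H + s − 2f) = 430 × (5877.5 − 50) / (5877.5 + 430 − 2 × 50) = 430 × 5827.5 / 6207.5 ≈ 403.677 mm.
Far limit Df = s·(H − f)/(H − s) = 430 × (5877.5 − 50) / (5877.5 − 430) = 430 × 5827.5 / 5447.5 ≈ 459.995 mm.
Depth of field = Df − Dn = 459.995 − 403.677 ≈ 56.318 mm.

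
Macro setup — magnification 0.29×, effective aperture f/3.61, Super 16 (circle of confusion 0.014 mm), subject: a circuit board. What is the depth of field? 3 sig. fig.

At magnification m, DoF ≈ 2·N_eff·c/m² = 2 × 3.61 × 0.014 / 0.29² = 0.1011 / 0.0841 ≈ 1.2 mm.

1.20 mm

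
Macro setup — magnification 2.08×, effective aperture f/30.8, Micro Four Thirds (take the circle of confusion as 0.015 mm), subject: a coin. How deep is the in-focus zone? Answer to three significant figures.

0.214 mm

At magnification m, DoF ≈ 2·N_eff·c/m² = 2 × 30.8 × 0.015 / 2.08² = 0.924 / 4.326 ≈ 0.214 mm.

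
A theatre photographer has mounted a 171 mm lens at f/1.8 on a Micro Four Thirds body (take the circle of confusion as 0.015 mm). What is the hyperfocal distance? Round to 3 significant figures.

Hyperfocal distance H = f²/(N·c) + f = 171²/(1.8 × 0.015) + 171 = 29241/0.027 + 171 ≈ 1083171.0 mm ≈ 1080 m.

1080 m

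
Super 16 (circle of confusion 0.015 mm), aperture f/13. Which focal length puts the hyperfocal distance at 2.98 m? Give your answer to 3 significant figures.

24.0 mm

From H = f²/(N·c) + f, with f ≪ H: f ≈ √(H·N·c) = √(2980 × 13 × 0.015) = √581.10 ≈ 24.11 mm.
Exact: f² + N·c·f − N·c·H = 0 ⇒ f = (−N·c + √((N·c)² + 4·N·c·H))/2 = (−0.195 + √2324.4)/2 ≈ 24.009 mm ≈ 24.0 mm.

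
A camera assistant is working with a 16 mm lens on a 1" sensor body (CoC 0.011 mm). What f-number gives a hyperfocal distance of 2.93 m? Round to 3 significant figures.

f/7.99

Rearrange H = f²/(N·c) + f for N: N = f² / ((H − f)·c).
N = 16² / ((2930 − 16) × 0.011) = 256 / 32.05 ≈ 7.99.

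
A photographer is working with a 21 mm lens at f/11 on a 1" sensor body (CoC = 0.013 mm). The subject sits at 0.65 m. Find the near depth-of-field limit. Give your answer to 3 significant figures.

0.540 m

Hyperfocal distance H = f²/(N·c) + f = 21²/(11 × 0.013) + 21 = 441/0.143 + 21 ≈ 3104.9 mm ≈ 3.105 m.
Near limit Dn = s·(H − f)/(H + s − 2f) = 650 × (3104.9 − 21) / (3104.9 + 650 − 2 × 21) = 650 × 3083.9 / 3712.9 ≈ 539.88 mm ≈ 0.540 m.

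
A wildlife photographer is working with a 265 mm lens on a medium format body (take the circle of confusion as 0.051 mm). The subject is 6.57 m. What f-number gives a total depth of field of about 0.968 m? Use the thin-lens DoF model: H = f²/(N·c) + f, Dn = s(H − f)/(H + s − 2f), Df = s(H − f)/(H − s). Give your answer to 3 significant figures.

f/16

Write h = H − f = f²/(N·c). The thin-lens limits are Dn = s·h/(h + (s−f)) and Df = s·h/(h − (s−f)), so DoF = Df − Dn = 2·s·(s−f)·h / (h² − (s−f)²).
That is a quadratic in h: DoF·h² − 2·s·(s−f)·h − DoF·(s−f)² = 0 ⇒ h = (s−f)·(s + √(s² + DoF²)) / DoF = 6305 × (6570 + √(6570² + 968²)) / 968 = 6305 × (6570 + 6640.93) / 968 ≈ 86048 mm.
Then N = f²/(c·h) = 265² / (0.051 × 86048) = 70225 / 4388.5 ≈ 16.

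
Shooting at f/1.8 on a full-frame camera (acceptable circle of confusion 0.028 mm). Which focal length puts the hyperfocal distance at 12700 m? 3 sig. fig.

From H = f²/(N·c) + f, with f ≪ H: f ≈ √(H·N·c) = √(12700000 × 1.8 × 0.028) = √640080 ≈ 800.0 mm.
The +f correction barely moves this — solving exactly, f² + N·c·f − N·c·H = 0 ⇒ f = (−N·c + √((N·c)² + 4·N·c·H))/2 = (−0.0504 + √2560320)/2 ≈ 800.02 mm, so f ≈ 800 mm.

800 mm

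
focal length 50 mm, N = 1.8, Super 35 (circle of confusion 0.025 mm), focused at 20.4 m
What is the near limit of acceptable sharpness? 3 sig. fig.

14.9 m

Hyperfocal distance H = f²/(N·c) + f = 50²/(1.8 × 0.025) + 50 = 2500/0.045 + 50 ≈ 55605.6 mm ≈ 55.61 m.
Near limit Dn = s·(H − f)/(H + s − 2f) = 20400 × (55605.6 − 50) / (55605.6 + 20400 − 2 × 50) = 20400 × 55555.6 / 75905.6 ≈ 14931 mm ≈ 14.9 m.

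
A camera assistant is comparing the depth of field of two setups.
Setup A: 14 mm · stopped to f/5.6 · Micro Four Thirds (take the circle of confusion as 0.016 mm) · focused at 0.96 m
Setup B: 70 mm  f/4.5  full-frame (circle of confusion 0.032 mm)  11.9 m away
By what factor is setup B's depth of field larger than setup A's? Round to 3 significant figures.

Setup A: H = 14²/(5.6×0.016) + 14 ≈ 2201.5 mm; DoF = Df − Dn = 1691.5 − 670.2 ≈ 1021.3 mm.
Setup B: H = 70²/(4.5×0.032) + 70 ≈ 34097.8 mm; DoF = Df − Dn = 18241.9 − 8830.1 ≈ 9411.8 mm.
Ratio = 9411.8 / 1021.3 ≈ 9.22.

9.22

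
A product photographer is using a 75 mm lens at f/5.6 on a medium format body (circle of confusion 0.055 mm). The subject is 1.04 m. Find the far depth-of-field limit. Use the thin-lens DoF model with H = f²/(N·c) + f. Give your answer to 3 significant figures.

Hyperfocal distance H = f²/(N·c) + f = 75²/(5.6 × 0.055) + 75 = 5625/0.308 + 75 ≈ 18338.0 mm ≈ 18.34 m.
Far limit Df = s·(H − f)/(H − s) = 1040 × (18338.0 − 75) / (18338.0 − 1040) = 1040 × 18263.0 / 17298.0 ≈ 1098.0 mm ≈ 1.10 m.

1.10 m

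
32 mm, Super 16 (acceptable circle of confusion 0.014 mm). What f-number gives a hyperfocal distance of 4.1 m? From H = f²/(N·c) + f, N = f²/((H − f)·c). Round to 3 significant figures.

Rearrange H = f²/(N·c) + f for N: N = f² / ((H − f)·c).
N = 32² / ((4100 − 32) × 0.014) = 1024 / 56.95 ≈ 18.

f/18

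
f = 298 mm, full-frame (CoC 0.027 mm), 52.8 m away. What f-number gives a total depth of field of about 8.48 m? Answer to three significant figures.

Write h = H − f = f²/(N·c). The thin-lens limits are Dn = s·h/(h + (s−f)) and Df = s·h/(h − (s−f)), so DoF = Df − Dn = 2·s·(s−f)·h / (h² − (s−f)²).
That is a quadratic in h: DoF·h² − 2·s·(s−f)·h − DoF·(s−f)² = 0 ⇒ h = (s−f)·(s + √(s² + DoF²)) / DoF = 52502 × (52800 + √(52800² + 8480²)) / 8480 = 52502 × (52800 + 53476.6) / 8480 ≈ 657988 mm.
Then N = f²/(c·h) = 298² / (0.027 × 657988) = 88804 / 17766 ≈ 5.

f/5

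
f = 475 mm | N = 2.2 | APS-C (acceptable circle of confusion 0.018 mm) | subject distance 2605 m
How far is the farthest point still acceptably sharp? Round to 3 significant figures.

4800 m

Hyperfocal distance H = f²/(N·c) + f = 475²/(2.2 × 0.018) + 475 = 225625/0.0396 + 475 ≈ 5698076.0 mm ≈ 5698 m.
Far limit Df = s·(H − f)/(H − s) = 2605000 × (5698076.0 − 475) / (5698076.0 − 2605000) = 2605000 × 5697601.0 / 3093076.0 ≈ 4798541 mm ≈ 4800 m.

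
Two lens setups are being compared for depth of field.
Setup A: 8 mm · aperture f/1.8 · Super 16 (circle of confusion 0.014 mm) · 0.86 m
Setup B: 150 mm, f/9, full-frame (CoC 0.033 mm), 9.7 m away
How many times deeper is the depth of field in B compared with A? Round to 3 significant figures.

Setup A: H = 8²/(1.8×0.014) + 8 ≈ 2547.7 mm; DoF = Df − Dn = 1294.16 − 643.97 ≈ 650.19 mm.
Setup B: H = 150²/(9×0.033) + 150 ≈ 75907.6 mm; DoF = Df − Dn = 11099.2 − 8614.1 ≈ 2485.1 mm.
Ratio = 2485.1 / 650.19 ≈ 3.82.

3.82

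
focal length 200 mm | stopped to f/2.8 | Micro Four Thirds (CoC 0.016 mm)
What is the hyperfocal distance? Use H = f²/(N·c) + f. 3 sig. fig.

Hyperfocal distance H = f²/(N·c) + f = 200²/(2.8 × 0.016) + 200 = 40000/0.0448 + 200 ≈ 893057.1 mm ≈ 893 m.

893 m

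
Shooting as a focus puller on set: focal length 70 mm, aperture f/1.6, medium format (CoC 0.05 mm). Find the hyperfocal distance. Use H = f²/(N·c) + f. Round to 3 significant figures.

Hyperfocal distance H = f²/(N·c) + f = 70²/(1.6 × 0.05) + 70 = 4900/0.08 + 70 ≈ 61320.0 mm ≈ 61.3 m.

61.3 m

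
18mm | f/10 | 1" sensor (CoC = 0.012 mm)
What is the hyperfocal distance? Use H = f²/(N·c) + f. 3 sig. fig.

Hyperfocal distance H = f²/(N·c) + f = 18²/(10 × 0.012) + 18 = 324/0.12 + 18 ≈ 2718.0 mm ≈ 2.72 m.

2.72 m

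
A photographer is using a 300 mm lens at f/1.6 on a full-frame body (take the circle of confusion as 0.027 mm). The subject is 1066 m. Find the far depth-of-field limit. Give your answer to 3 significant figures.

Hyperfocal distance H = f²/(N·c) + f = 300²/(1.6 × 0.027) + 300 = 90000/0.0432 + 300 ≈ 2083633.3 mm ≈ 2084 m.
Far limit Df = s·(H − f)/(H − s) = 1066000 × (2083633.3 − 300) / (2083633.3 − 1066000) = 1066000 × 2083333.3 / 1017633.3 ≈ 2182351 mm ≈ 2180 m.

2180 m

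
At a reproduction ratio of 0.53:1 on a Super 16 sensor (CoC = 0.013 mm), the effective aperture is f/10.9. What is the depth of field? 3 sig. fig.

1.01 mm

At magnification m, DoF ≈ 2·N_eff·c/m² = 2 × 10.9 × 0.013 / 0.53² = 0.2834 / 0.2809 ≈ 1.01 mm.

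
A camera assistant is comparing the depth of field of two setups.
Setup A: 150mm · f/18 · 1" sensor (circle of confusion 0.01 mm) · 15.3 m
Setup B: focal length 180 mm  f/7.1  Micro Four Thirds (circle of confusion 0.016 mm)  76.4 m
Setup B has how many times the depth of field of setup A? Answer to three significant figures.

Setup A: H = 150²/(18×0.01) + 150 ≈ 125150.0 mm; DoF = Df − Dn = 17410.1 − 13646.1 ≈ 3764.0 mm.
Setup B: H = 180²/(7.1×0.016) + 180 ≈ 285391.3 mm; DoF = Df − Dn = 104263 − 60288 ≈ 43975 mm.
Ratio = 43975 / 3764.0 ≈ 11.7.

11.7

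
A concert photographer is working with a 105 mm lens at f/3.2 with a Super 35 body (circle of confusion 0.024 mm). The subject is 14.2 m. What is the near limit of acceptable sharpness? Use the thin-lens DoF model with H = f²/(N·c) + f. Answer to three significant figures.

Hyperfocal distance H = f²/(N·c) + f = 105²/(3.2 × 0.024) + 105 = 11025/0.0768 + 105 ≈ 143659.7 mm ≈ 143.7 m.
Near limit Dn = s·(H − f)/(H + s − 2f) = 14200 × (143659.7 − 105) / (143659.7 + 14200 − 2 × 105) = 14200 × 143554.7 / 157649.7 ≈ 12930 mm ≈ 12.9 m.

12.9 m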